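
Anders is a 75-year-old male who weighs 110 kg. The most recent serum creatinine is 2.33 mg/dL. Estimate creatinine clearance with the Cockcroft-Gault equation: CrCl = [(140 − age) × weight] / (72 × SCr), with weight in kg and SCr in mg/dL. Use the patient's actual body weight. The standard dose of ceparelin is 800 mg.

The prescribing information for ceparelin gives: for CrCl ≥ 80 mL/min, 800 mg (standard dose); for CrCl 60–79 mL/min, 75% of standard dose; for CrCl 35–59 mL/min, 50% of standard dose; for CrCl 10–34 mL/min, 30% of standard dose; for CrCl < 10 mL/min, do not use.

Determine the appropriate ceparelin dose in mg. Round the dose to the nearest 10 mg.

CrCl = (140 − 75) × 110 / (72 × 2.33) = 7150.0 / 167.76 ≈ 42.6 mL/min
CrCl ≈ 43 mL/min → bracket 35–59 mL/min.
50% of 800 mg = 400 mg

400 mg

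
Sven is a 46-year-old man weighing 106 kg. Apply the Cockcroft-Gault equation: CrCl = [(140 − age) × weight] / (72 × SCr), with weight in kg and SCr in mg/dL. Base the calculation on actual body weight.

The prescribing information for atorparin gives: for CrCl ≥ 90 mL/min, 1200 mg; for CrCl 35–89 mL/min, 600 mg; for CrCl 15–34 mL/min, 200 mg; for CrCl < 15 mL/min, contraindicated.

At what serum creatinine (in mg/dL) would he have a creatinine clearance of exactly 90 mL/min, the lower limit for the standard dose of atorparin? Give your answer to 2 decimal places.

1.54 mg/dL

Standard dose requires CrCl ≥ 90 mL/min.
Set (140 − 46) × 106 / (72 × SCr) = 90
SCr = (140 − 46) × 106 / (72 × 90) = 1.538 mg/dL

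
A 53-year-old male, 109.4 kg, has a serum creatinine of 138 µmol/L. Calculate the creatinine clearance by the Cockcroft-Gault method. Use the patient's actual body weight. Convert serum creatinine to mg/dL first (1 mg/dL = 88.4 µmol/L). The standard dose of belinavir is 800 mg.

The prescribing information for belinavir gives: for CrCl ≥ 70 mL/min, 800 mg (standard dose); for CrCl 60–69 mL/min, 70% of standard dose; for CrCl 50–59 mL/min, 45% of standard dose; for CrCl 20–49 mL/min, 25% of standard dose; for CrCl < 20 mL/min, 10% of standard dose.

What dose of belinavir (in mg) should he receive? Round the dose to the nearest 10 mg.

SCr = 138 / 88.4 = 1.561 mg/dL
CrCl = (140 − 53) × 109.4 / (72 × 1.561) = 9517.8 / 112.39 ≈ 84.7 mL/min
CrCl ≈ 85 mL/min → bracket ≥ 70 mL/min.
100% of 800 mg = 800 mg

800 mg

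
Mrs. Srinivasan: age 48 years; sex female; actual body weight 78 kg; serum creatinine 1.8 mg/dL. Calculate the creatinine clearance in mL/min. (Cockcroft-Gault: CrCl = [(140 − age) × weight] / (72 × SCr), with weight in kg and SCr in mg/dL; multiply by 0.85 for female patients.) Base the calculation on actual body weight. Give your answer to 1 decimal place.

47.1 mL/min

CrCl = (140 − 48) × 78 / (72 × 1.8) × 0.85 = 7176.0 / 129.60 × 0.85 ≈ 47.1 mL/min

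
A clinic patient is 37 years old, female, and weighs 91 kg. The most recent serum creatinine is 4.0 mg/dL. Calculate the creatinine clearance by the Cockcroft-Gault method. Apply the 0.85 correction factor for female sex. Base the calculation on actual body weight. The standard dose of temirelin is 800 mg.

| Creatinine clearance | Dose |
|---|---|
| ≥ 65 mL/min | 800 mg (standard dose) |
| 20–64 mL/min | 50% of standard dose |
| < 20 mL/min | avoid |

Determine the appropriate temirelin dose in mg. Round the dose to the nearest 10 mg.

400 mg

CrCl = (140 − 37) × 91 / (72 × 4) × 0.85 = 9373.0 / 288.00 × 0.85 ≈ 27.7 mL/min
CrCl ≈ 28 mL/min → bracket 20–64 mL/min.
50% of 800 mg = 400 mg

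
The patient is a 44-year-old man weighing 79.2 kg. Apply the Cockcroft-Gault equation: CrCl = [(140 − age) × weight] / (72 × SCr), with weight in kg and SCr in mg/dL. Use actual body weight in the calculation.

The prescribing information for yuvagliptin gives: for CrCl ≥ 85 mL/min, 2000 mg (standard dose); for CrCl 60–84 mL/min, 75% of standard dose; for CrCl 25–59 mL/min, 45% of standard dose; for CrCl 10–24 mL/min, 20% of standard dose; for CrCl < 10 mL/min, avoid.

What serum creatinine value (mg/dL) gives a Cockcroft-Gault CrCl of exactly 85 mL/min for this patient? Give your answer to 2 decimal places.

1.24 mg/dL

Standard dose requires CrCl ≥ 85 mL/min.
Set (140 − 44) × 79.2 / (72 × SCr) = 85
SCr = (140 − 44) × 79.2 / (72 × 85) = 1.242 mg/dL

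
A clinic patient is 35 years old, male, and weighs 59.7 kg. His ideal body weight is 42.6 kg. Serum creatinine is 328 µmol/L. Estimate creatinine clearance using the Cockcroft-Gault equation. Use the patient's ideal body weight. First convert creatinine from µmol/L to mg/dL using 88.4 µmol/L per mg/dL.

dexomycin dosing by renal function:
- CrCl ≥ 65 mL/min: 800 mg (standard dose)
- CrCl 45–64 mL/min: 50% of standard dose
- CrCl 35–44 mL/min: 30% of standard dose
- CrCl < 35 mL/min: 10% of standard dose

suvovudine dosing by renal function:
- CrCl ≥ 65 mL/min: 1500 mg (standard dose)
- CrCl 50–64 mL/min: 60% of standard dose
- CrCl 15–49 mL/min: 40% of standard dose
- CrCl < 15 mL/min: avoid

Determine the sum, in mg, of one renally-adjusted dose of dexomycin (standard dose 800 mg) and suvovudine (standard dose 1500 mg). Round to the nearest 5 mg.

SCr = 328 / 88.4 = 3.71 mg/dL
CrCl = (140 − 35) × 42.6 / (72 × 3.71) = 4473.0 / 267.12 ≈ 16.7 mL/min
CrCl ≈ 17 mL/min.
dexomycin: < 35 mL/min → 10% of 800 mg = 80 mg.
suvovudine: 15–49 mL/min → 40% of 1500 mg = 600 mg.
Total = 80 + 600 = 680 mg.

680 mg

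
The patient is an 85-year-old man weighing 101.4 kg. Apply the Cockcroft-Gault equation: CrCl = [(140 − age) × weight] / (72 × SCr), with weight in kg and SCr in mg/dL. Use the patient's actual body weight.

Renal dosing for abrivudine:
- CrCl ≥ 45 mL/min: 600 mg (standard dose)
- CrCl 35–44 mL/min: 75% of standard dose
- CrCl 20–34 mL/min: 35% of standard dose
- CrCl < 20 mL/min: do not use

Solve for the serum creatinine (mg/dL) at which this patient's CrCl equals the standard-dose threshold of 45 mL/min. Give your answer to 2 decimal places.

1.72 mg/dL

Standard dose requires CrCl ≥ 45 mL/min.
Set (140 − 85) × 101.4 / (72 × SCr) = 45
SCr = (140 − 85) × 101.4 / (72 × 45) = 1.721 mg/dL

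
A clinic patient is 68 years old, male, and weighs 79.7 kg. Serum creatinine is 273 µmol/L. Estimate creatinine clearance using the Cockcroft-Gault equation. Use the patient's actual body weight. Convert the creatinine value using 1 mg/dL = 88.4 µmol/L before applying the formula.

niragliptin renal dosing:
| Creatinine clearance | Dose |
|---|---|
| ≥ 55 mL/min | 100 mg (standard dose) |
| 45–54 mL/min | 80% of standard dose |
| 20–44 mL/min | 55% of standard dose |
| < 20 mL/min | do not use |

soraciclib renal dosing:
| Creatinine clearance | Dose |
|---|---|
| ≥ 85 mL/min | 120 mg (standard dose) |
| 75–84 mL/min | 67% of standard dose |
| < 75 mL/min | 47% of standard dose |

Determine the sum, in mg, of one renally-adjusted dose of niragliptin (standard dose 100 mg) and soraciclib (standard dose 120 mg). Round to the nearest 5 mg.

110 mg

SCr = 273 / 88.4 = 3.088 mg/dL
CrCl = (140 − 68) × 79.7 / (72 × 3.088) = 5738.4 / 222.34 ≈ 25.8 mL/min
CrCl ≈ 26 mL/min.
niragliptin: 20–44 mL/min → 55% of 100 mg = 55 mg.
soraciclib: < 75 mL/min → 47% of 120 mg = 56.4 mg.
Total = 55 + 56.4 = 111.4 mg.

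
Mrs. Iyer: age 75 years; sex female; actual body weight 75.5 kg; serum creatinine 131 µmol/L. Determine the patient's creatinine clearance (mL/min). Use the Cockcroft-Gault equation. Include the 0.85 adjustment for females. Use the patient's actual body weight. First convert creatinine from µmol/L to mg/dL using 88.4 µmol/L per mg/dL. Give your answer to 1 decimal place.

39.1 mL/min

SCr = 131 / 88.4 = 1.482 mg/dL
CrCl = (140 − 75) × 75.5 / (72 × 1.482) × 0.85 = 4907.5 / 106.70 × 0.85 ≈ 39.1 mL/min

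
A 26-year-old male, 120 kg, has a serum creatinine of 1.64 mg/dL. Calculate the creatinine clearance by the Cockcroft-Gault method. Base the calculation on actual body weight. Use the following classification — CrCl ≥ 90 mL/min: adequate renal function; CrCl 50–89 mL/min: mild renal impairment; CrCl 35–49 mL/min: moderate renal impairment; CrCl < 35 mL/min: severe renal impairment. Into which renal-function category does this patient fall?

adequate renal function

CrCl = (140 − 26) × 120 / (72 × 1.64) = 13680.0 / 118.08 ≈ 115.9 mL/min
116 mL/min falls in the 'adequate renal function' range.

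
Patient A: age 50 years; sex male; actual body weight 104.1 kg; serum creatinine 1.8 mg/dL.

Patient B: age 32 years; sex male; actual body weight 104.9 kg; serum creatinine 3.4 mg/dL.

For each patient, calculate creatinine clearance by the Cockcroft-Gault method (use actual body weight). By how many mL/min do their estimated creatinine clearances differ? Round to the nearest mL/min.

Patient A: CrCl = (140 − 50) × 104.1 / (72 × 1.8) = 9369.0 / 129.60 ≈ 72.3 mL/min
Patient B: CrCl = (140 − 32) × 104.9 / (72 × 3.4) = 11329.2 / 244.80 ≈ 46.3 mL/min
|72.3 − 46.3| = 26.0 mL/min

26 mL/min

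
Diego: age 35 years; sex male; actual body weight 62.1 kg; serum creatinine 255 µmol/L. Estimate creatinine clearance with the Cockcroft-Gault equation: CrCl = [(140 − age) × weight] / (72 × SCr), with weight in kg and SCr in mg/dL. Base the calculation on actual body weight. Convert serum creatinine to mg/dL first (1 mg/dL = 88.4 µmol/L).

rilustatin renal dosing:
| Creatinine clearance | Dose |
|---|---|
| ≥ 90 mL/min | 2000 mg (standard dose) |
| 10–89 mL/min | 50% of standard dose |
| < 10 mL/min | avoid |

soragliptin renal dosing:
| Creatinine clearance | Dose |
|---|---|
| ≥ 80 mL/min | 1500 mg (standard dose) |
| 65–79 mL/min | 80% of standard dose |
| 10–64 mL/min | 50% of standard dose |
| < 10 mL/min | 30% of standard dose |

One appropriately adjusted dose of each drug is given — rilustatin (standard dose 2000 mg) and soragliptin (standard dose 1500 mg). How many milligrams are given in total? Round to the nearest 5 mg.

SCr = 255 / 88.4 = 2.885 mg/dL
CrCl = (140 − 35) × 62.1 / (72 × 2.885) = 6520.5 / 207.72 ≈ 31.4 mL/min
CrCl ≈ 31 mL/min.
rilustatin: 10–89 mL/min → 50% of 2000 mg = 1000 mg.
soragliptin: 10–64 mL/min → 50% of 1500 mg = 750 mg.
Total = 1000 + 750 = 1750 mg.

1750 mg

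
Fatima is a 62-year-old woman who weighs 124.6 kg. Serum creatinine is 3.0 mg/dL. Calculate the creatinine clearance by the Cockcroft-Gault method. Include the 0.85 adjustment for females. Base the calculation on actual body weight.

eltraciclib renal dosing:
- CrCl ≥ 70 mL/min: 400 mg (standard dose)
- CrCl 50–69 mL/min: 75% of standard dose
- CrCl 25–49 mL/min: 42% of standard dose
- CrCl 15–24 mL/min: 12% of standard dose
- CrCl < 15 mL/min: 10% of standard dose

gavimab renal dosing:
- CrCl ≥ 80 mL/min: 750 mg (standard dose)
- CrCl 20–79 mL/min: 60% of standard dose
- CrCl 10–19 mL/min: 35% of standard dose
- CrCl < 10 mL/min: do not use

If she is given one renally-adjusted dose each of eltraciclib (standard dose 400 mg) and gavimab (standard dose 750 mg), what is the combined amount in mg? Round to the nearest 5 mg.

CrCl = (140 − 62) × 124.6 / (72 × 3) × 0.85 = 9718.8 / 216.00 × 0.85 ≈ 38.2 mL/min
CrCl ≈ 38 mL/min.
eltraciclib: 25–49 mL/min → 42% of 400 mg = 168 mg.
gavimab: 20–79 mL/min → 60% of 750 mg = 450 mg.
Total = 168 + 450 = 618 mg.

620 mg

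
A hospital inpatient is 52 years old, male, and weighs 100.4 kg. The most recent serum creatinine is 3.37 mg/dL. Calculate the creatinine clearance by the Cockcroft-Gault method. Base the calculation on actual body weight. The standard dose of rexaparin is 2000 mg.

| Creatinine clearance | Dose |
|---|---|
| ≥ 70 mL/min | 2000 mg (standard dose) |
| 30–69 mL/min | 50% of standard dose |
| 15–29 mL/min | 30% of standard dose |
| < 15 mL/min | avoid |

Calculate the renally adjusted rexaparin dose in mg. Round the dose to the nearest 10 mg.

CrCl = (140 − 52) × 100.4 / (72 × 3.37) = 8835.2 / 242.64 ≈ 36.4 mL/min
CrCl ≈ 36 mL/min → bracket 30–69 mL/min.
50% of 2000 mg = 1000 mg

1000 mg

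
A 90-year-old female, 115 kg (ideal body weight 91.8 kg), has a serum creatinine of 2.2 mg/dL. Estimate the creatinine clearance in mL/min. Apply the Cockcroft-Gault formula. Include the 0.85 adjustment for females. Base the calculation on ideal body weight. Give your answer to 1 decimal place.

24.6 mL/min

CrCl = (140 − 90) × 91.8 / (72 × 2.2) × 0.85 = 4590.0 / 158.40 × 0.85 ≈ 24.6 mL/min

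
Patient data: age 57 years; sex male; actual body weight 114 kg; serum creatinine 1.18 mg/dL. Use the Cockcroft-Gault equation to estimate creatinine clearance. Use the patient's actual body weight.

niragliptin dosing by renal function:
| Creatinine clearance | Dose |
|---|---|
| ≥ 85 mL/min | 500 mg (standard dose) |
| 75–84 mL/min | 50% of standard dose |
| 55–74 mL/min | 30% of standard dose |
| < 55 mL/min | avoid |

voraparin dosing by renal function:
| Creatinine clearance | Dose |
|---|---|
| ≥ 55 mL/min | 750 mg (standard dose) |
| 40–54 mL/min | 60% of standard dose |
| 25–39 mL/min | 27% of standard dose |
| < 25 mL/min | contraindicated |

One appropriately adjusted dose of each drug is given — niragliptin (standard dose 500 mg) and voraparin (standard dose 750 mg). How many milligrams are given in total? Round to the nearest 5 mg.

CrCl = (140 − 57) × 114 / (72 × 1.18) = 9462.0 / 84.96 ≈ 111.4 mL/min
CrCl ≈ 111 mL/min.
niragliptin: ≥ 85 mL/min → 100% of 500 mg = 500 mg.
voraparin: ≥ 55 mL/min → 100% of 750 mg = 750 mg.
Total = 500 + 750 = 1250 mg.

1250 mg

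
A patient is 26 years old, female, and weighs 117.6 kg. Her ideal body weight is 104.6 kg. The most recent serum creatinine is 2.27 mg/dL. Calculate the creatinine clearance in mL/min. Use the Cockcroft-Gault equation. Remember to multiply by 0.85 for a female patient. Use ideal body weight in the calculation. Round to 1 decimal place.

62.0 mL/min

CrCl = (140 − 26) × 104.6 / (72 × 2.27) × 0.85 = 11924.4 / 163.44 × 0.85 ≈ 62.0 mL/min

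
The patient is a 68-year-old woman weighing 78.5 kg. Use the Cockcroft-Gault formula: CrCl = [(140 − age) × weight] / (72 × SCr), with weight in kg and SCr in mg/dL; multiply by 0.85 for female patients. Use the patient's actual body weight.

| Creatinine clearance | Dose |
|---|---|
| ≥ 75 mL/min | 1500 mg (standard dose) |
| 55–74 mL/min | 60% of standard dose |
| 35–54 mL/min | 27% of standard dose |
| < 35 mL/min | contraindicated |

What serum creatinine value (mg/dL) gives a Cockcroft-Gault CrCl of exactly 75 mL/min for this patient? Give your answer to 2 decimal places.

0.89 mg/dL

Standard dose requires CrCl ≥ 75 mL/min.
Set (140 − 68) × 78.5 × 0.85 / (72 × SCr) = 75
SCr = (140 − 68) × 78.5 × 0.85 / (72 × 75) = 0.890 mg/dL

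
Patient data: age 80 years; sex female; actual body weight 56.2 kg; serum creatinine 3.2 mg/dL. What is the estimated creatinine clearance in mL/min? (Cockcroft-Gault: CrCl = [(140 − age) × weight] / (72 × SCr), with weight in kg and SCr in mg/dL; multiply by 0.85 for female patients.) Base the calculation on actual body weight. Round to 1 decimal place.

12.4 mL/min

CrCl = (140 − 80) × 56.2 / (72 × 3.2) × 0.85 = 3372.0 / 230.40 × 0.85 ≈ 12.4 mL/min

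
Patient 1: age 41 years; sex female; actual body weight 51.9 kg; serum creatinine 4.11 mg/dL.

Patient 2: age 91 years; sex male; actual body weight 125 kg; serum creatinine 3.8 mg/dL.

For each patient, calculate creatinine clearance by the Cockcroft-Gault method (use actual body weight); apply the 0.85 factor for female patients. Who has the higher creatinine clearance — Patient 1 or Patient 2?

Patient 2

Patient 1: CrCl = (140 − 41) × 51.9 / (72 × 4.11) × 0.85 = 5138.1 / 295.92 × 0.85 ≈ 14.8 mL/min
Patient 2: CrCl = (140 − 91) × 125 / (72 × 3.8) = 6125.0 / 273.60 ≈ 22.4 mL/min
14.8 vs 22.4 mL/min → Patient 2 is higher.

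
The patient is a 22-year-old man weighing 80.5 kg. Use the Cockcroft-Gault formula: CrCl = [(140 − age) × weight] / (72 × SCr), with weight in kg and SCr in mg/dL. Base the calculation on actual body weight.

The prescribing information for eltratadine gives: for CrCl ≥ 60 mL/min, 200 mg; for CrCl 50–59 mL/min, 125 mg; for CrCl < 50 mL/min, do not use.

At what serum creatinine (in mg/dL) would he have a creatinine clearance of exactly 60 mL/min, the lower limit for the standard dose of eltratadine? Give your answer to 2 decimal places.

2.20 mg/dL

Standard dose requires CrCl ≥ 60 mL/min.
Set (140 − 22) × 80.5 / (72 × SCr) = 60
SCr = (140 − 22) × 80.5 / (72 × 60) = 2.199 mg/dL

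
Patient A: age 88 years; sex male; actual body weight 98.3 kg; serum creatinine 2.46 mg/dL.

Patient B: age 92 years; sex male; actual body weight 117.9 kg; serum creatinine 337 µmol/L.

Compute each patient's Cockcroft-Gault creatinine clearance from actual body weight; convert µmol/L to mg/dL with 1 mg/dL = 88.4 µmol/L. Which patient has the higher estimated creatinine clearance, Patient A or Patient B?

Patient A: CrCl = (140 − 88) × 98.3 / (72 × 2.46) = 5111.6 / 177.12 ≈ 28.9 mL/min
Patient B: SCr = 337 / 88.4 = 3.812 mg/dL
Patient B: CrCl = (140 − 92) × 117.9 / (72 × 3.812) = 5659.2 / 274.46 ≈ 20.6 mL/min
28.9 vs 20.6 mL/min → Patient A is higher.

Patient A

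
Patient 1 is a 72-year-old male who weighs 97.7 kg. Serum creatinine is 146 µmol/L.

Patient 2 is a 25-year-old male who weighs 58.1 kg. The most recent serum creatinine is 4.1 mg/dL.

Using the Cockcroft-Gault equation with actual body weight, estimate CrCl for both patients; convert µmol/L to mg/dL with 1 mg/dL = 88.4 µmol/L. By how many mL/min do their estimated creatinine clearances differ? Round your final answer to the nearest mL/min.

33 mL/min

Patient 1: SCr = 146 / 88.4 = 1.652 mg/dL
Patient 1: CrCl = (140 − 72) × 97.7 / (72 × 1.652) = 6643.6 / 118.94 ≈ 55.9 mL/min
Patient 2: CrCl = (140 − 25) × 58.1 / (72 × 4.1) = 6681.5 / 295.20 ≈ 22.6 mL/min
|55.9 − 22.6| = 33.3 mL/min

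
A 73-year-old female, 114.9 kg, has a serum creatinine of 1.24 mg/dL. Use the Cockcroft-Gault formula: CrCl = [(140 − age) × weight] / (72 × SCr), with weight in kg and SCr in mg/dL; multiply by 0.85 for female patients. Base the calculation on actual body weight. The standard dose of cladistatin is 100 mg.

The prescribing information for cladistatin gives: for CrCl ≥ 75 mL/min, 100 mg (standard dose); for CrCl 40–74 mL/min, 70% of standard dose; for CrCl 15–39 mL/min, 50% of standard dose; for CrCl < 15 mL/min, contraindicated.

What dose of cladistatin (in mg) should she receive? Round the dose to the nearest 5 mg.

CrCl = (140 − 73) × 114.9 / (72 × 1.24) × 0.85 = 7698.3 / 89.28 × 0.85 ≈ 73.3 mL/min
CrCl ≈ 73 mL/min → bracket 40–74 mL/min.
70% of 100 mg = 70 mg

70 mg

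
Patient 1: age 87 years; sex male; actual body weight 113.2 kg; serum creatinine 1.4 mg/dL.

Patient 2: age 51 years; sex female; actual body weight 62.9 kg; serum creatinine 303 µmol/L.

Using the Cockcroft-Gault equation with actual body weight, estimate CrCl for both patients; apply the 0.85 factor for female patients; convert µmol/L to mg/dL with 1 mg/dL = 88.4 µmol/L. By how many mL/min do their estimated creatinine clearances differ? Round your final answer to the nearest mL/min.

40 mL/min

Patient 1: CrCl = (140 − 87) × 113.2 / (72 × 1.4) = 5999.6 / 100.80 ≈ 59.5 mL/min
Patient 2: SCr = 303 / 88.4 = 3.428 mg/dL
Patient 2: CrCl = (140 − 51) × 62.9 / (72 × 3.428) × 0.85 = 5598.1 / 246.82 × 0.85 ≈ 19.3 mL/min
|59.5 − 19.3| = 40.2 mL/min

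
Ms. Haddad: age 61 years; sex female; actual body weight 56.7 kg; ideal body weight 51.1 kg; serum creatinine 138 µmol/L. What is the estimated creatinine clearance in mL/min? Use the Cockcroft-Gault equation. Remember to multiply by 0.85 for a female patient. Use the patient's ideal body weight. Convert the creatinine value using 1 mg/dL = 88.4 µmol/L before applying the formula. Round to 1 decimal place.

30.5 mL/min

SCr = 138 / 88.4 = 1.561 mg/dL
CrCl = (140 − 61) × 51.1 / (72 × 1.561) × 0.85 = 4036.9 / 112.39 × 0.85 ≈ 30.5 mL/min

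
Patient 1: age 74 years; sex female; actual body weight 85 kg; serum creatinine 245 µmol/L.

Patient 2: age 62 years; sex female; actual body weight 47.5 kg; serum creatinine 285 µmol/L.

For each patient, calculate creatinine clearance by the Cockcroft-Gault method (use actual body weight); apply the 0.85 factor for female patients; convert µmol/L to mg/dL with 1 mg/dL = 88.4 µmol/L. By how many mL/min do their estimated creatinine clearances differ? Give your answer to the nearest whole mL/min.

10 mL/min

Patient 1: SCr = 245 / 88.4 = 2.771 mg/dL
Patient 1: CrCl = (140 − 74) × 85 / (72 × 2.771) × 0.85 = 5610.0 / 199.51 × 0.85 ≈ 23.9 mL/min
Patient 2: SCr = 285 / 88.4 = 3.224 mg/dL
Patient 2: CrCl = (140 − 62) × 47.5 / (72 × 3.224) × 0.85 = 3705.0 / 232.13 × 0.85 ≈ 13.6 mL/min
|23.9 − 13.6| = 10.3 mL/min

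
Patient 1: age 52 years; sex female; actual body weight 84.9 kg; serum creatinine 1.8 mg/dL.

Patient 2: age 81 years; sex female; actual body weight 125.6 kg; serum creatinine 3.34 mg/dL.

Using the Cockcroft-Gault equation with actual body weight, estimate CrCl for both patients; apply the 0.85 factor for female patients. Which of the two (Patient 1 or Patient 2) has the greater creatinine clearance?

Patient 1: CrCl = (140 − 52) × 84.9 / (72 × 1.8) × 0.85 = 7471.2 / 129.60 × 0.85 ≈ 49.0 mL/min
Patient 2: CrCl = (140 − 81) × 125.6 / (72 × 3.34) × 0.85 = 7410.4 / 240.48 × 0.85 ≈ 26.2 mL/min
49.0 vs 26.2 mL/min → Patient 1 is higher.

Patient 1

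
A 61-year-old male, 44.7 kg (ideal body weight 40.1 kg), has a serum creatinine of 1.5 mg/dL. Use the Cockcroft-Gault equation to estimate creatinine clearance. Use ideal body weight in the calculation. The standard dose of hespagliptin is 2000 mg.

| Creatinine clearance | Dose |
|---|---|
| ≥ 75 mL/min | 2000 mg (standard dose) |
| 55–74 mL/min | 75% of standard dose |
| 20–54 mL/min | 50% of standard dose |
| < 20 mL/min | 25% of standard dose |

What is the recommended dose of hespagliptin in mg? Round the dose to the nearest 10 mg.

1000 mg

CrCl = (140 − 61) × 40.1 / (72 × 1.5) = 3167.9 / 108.00 ≈ 29.3 mL/min
CrCl ≈ 29 mL/min → bracket 20–54 mL/min.
50% of 2000 mg = 1000 mg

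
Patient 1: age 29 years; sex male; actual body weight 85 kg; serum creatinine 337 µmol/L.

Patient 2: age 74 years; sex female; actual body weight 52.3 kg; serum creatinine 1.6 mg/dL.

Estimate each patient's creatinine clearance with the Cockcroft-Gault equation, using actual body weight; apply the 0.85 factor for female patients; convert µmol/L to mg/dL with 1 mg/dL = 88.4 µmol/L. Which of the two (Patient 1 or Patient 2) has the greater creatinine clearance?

Patient 1: SCr = 337 / 88.4 = 3.812 mg/dL
Patient 1: CrCl = (140 − 29) × 85 / (72 × 3.812) = 9435.0 / 274.46 ≈ 34.4 mL/min
Patient 2: CrCl = (140 − 74) × 52.3 / (72 × 1.6) × 0.85 = 3451.8 / 115.20 × 0.85 ≈ 25.5 mL/min
34.4 vs 25.5 mL/min → Patient 1 is higher.

Patient 1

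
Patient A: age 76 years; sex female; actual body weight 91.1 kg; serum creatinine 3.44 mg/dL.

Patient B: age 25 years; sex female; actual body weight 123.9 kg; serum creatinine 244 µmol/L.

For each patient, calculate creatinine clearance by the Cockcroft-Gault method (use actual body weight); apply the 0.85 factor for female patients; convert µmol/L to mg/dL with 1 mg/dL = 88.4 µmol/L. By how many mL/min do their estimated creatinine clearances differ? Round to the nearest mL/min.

41 mL/min

Patient A: CrCl = (140 − 76) × 91.1 / (72 × 3.44) × 0.85 = 5830.4 / 247.68 × 0.85 ≈ 20.0 mL/min
Patient B: SCr = 244 / 88.4 = 2.76 mg/dL
Patient B: CrCl = (140 − 25) × 123.9 / (72 × 2.76) × 0.85 = 14248.5 / 198.72 × 0.85 ≈ 60.9 mL/min
|20.0 − 60.9| = 40.9 mL/min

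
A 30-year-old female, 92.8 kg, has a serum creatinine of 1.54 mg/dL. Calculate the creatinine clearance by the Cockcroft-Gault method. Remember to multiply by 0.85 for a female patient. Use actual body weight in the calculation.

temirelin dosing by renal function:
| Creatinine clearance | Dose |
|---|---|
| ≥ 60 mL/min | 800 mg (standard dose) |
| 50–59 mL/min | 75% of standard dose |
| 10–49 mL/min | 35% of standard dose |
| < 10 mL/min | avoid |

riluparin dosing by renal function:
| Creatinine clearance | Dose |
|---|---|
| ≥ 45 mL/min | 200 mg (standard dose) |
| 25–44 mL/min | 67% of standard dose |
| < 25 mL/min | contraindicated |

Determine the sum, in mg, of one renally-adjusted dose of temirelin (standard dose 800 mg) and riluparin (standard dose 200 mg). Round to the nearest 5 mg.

1000 mg

CrCl = (140 − 30) × 92.8 / (72 × 1.54) × 0.85 = 10208.0 / 110.88 × 0.85 ≈ 78.3 mL/min
CrCl ≈ 78 mL/min.
temirelin: ≥ 60 mL/min → 100% of 800 mg = 800 mg.
riluparin: ≥ 45 mL/min → 100% of 200 mg = 200 mg.
Total = 800 + 200 = 1000 mg.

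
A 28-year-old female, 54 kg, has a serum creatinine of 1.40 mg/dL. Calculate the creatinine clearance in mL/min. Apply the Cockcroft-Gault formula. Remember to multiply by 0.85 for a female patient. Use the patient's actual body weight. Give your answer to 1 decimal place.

CrCl = (140 − 28) × 54 / (72 × 1.4) × 0.85 = 6048.0 / 100.80 × 0.85 ≈ 51.0 mL/min

51.0 mL/min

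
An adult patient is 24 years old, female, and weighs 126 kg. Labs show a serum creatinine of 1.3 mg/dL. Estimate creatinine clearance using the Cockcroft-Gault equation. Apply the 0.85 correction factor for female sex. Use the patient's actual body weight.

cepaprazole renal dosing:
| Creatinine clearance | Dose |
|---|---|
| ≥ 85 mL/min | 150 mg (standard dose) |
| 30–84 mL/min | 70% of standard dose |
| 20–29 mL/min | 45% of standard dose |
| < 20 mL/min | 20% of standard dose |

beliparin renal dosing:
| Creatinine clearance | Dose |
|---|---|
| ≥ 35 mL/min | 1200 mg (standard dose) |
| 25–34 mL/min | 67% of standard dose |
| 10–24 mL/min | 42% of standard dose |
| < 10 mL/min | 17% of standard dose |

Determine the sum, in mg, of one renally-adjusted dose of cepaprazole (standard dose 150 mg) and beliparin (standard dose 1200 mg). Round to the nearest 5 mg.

1350 mg

CrCl = (140 − 24) × 126 / (72 × 1.3) × 0.85 = 14616.0 / 93.60 × 0.85 ≈ 132.7 mL/min
CrCl ≈ 133 mL/min.
cepaprazole: ≥ 85 mL/min → 100% of 150 mg = 150 mg.
beliparin: ≥ 35 mL/min → 100% of 1200 mg = 1200 mg.
Total = 150 + 1200 = 1350 mg.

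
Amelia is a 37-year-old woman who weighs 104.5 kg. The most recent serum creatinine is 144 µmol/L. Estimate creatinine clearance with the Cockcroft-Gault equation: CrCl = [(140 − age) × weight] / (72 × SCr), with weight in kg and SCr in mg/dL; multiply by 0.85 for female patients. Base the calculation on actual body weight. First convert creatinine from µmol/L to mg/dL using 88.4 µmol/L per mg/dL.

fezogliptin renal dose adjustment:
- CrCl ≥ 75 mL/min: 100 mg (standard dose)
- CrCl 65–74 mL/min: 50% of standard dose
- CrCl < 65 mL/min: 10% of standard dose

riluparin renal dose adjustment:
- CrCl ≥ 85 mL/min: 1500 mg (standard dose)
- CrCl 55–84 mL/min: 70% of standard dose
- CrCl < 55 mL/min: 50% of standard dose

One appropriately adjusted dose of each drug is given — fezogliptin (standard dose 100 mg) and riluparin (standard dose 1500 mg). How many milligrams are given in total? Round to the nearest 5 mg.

1150 mg

SCr = 144 / 88.4 = 1.629 mg/dL
CrCl = (140 − 37) × 104.5 / (72 × 1.629) × 0.85 = 10763.5 / 117.29 × 0.85 ≈ 78.0 mL/min
CrCl ≈ 78 mL/min.
fezogliptin: ≥ 75 mL/min → 100% of 100 mg = 100 mg.
riluparin: 55–84 mL/min → 70% of 1500 mg = 1050 mg.
Total = 100 + 1050 = 1150 mg.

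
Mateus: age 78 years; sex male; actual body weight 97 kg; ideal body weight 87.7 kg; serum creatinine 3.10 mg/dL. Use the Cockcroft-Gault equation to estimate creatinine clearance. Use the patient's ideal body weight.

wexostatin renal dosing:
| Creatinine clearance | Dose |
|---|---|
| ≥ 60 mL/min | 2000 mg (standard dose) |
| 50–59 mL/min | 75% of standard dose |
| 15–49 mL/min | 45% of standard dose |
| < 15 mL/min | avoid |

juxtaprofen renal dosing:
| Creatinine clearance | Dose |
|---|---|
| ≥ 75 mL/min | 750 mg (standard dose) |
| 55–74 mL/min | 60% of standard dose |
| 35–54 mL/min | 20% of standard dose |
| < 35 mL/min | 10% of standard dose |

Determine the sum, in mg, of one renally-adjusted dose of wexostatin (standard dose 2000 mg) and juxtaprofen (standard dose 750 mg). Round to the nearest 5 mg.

CrCl = (140 − 78) × 87.7 / (72 × 3.1) = 5437.4 / 223.20 ≈ 24.4 mL/min
CrCl ≈ 24 mL/min.
wexostatin: 15–49 mL/min → 45% of 2000 mg = 900 mg.
juxtaprofen: < 35 mL/min → 10% of 750 mg = 75 mg.
Total = 900 + 75 = 975 mg.

975 mg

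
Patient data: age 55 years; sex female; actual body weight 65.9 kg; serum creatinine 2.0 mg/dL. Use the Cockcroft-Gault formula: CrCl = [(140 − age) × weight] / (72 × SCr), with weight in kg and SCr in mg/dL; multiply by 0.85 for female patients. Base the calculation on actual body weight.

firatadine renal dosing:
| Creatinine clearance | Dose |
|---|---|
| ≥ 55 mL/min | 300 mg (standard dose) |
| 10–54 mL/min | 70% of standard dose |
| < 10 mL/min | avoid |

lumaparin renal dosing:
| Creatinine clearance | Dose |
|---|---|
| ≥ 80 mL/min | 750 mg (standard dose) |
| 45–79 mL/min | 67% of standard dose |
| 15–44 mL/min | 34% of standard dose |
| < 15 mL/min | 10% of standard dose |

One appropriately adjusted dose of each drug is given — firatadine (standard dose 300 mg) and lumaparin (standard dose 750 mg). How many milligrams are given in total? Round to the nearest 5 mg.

465 mg

CrCl = (140 − 55) × 65.9 / (72 × 2) × 0.85 = 5601.5 / 144.00 × 0.85 ≈ 33.1 mL/min
CrCl ≈ 33 mL/min.
firatadine: 10–54 mL/min → 70% of 300 mg = 210 mg.
lumaparin: 15–44 mL/min → 34% of 750 mg = 255 mg.
Total = 210 + 255 = 465 mg.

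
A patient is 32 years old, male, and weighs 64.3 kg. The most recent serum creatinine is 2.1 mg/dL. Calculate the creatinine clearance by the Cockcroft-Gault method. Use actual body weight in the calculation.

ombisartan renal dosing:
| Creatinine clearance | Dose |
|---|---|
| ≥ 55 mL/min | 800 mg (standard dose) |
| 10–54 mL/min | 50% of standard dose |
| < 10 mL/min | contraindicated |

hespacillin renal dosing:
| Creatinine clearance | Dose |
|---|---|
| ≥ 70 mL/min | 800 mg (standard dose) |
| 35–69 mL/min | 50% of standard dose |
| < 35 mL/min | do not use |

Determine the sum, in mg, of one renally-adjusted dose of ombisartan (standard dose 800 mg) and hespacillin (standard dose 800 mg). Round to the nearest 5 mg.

800 mg

CrCl = (140 − 32) × 64.3 / (72 × 2.1) = 6944.4 / 151.20 ≈ 45.9 mL/min
CrCl ≈ 46 mL/min.
ombisartan: 10–54 mL/min → 50% of 800 mg = 400 mg.
hespacillin: 35–69 mL/min → 50% of 800 mg = 400 mg.
Total = 400 + 400 = 800 mg.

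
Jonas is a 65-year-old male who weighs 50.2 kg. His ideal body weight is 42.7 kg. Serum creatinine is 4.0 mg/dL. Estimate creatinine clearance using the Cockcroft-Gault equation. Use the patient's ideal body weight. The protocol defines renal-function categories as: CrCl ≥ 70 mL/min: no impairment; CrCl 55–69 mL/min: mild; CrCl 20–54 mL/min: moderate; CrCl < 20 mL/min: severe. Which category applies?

severe

CrCl = (140 − 65) × 42.7 / (72 × 4) = 3202.5 / 288.00 ≈ 11.1 mL/min
11 mL/min falls in the 'severe' range.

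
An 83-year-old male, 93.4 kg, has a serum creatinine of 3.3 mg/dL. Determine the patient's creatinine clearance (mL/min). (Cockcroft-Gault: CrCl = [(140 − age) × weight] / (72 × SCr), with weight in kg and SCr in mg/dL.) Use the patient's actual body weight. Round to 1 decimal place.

CrCl = (140 − 83) × 93.4 / (72 × 3.3) = 5323.8 / 237.60 ≈ 22.4 mL/min

22.4 mL/min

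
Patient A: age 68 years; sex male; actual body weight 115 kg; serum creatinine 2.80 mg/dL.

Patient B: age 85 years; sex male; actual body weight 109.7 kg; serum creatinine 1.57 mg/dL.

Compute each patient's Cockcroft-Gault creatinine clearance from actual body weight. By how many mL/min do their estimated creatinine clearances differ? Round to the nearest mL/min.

12 mL/min

Patient A: CrCl = (140 − 68) × 115 / (72 × 2.8) = 8280.0 / 201.60 ≈ 41.1 mL/min
Patient B: CrCl = (140 − 85) × 109.7 / (72 × 1.57) = 6033.5 / 113.04 ≈ 53.4 mL/min
|41.1 − 53.4| = 12.3 mL/min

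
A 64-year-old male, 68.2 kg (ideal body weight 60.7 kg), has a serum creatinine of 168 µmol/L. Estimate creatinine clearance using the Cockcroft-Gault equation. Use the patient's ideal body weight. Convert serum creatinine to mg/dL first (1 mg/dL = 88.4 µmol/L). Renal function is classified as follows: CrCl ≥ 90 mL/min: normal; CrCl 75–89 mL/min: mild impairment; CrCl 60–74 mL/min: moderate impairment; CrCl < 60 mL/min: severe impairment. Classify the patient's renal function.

SCr = 168 / 88.4 = 1.9 mg/dL
CrCl = (140 − 64) × 60.7 / (72 × 1.9) = 4613.2 / 136.80 ≈ 33.7 mL/min
34 mL/min falls in the 'severe impairment' range.

severe impairment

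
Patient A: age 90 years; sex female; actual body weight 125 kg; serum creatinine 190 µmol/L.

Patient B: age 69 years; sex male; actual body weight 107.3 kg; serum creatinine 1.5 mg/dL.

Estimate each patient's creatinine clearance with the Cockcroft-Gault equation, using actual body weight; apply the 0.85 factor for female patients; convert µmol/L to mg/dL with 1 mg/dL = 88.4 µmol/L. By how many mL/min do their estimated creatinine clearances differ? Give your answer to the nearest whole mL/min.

Patient A: SCr = 190 / 88.4 = 2.149 mg/dL
Patient A: CrCl = (140 − 90) × 125 / (72 × 2.149) × 0.85 = 6250.0 / 154.73 × 0.85 ≈ 34.3 mL/min
Patient B: CrCl = (140 − 69) × 107.3 / (72 × 1.5) = 7618.3 / 108.00 ≈ 70.5 mL/min
|34.3 − 70.5| = 36.2 mL/min

36 mL/min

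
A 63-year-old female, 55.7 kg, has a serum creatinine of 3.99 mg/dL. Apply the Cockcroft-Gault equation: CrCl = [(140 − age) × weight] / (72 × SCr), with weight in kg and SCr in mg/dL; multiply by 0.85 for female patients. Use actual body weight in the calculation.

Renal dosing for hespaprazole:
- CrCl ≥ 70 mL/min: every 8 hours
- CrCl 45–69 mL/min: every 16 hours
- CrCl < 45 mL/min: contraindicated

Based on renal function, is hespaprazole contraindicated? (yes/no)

yes

CrCl = (140 − 63) × 55.7 / (72 × 3.99) × 0.85 = 4288.9 / 287.28 × 0.85 ≈ 12.7 mL/min
CrCl ≈ 13 mL/min, which is < 45 mL/min.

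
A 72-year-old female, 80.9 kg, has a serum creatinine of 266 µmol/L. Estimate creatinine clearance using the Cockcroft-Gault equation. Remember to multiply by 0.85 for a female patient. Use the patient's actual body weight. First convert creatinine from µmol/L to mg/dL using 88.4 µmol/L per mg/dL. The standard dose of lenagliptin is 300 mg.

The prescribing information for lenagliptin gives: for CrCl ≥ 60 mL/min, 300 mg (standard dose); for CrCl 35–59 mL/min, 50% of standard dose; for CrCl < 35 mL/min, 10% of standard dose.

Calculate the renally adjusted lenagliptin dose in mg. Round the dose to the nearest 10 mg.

30 mg

SCr = 266 / 88.4 = 3.009 mg/dL
CrCl = (140 − 72) × 80.9 / (72 × 3.009) × 0.85 = 5501.2 / 216.65 × 0.85 ≈ 21.6 mL/min
CrCl ≈ 22 mL/min → bracket < 35 mL/min.
10% of 300 mg = 30 mg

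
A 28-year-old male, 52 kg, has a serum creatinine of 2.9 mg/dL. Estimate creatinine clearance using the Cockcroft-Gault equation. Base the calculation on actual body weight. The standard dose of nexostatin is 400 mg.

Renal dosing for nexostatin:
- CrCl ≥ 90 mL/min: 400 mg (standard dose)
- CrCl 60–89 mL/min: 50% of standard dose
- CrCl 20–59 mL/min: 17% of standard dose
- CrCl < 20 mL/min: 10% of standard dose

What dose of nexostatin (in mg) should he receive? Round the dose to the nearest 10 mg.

CrCl = (140 − 28) × 52 / (72 × 2.9) = 5824.0 / 208.80 ≈ 27.9 mL/min
CrCl ≈ 28 mL/min → bracket 20–59 mL/min.
17% of 400 mg = 68 mg → 70 mg

70 mg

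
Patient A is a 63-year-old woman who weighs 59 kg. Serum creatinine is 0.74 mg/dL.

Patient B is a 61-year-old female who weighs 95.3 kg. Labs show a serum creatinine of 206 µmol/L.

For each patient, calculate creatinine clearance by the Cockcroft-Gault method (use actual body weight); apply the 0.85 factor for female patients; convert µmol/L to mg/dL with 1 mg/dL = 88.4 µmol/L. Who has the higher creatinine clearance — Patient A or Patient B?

Patient A: CrCl = (140 − 63) × 59 / (72 × 0.74) × 0.85 = 4543.0 / 53.28 × 0.85 ≈ 72.5 mL/min
Patient B: SCr = 206 / 88.4 = 2.33 mg/dL
Patient B: CrCl = (140 − 61) × 95.3 / (72 × 2.33) × 0.85 = 7528.7 / 167.76 × 0.85 ≈ 38.1 mL/min
72.5 vs 38.1 mL/min → Patient A is higher.

Patient A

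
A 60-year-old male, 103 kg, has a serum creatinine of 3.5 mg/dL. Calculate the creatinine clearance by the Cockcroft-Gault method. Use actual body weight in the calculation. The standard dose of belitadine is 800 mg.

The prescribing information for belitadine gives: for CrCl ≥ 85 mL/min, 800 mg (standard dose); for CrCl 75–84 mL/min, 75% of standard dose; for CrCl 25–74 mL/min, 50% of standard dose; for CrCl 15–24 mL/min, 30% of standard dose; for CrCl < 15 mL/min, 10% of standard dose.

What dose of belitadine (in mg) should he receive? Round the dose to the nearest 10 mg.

400 mg

CrCl = (140 − 60) × 103 / (72 × 3.5) = 8240.0 / 252.00 ≈ 32.7 mL/min
CrCl ≈ 33 mL/min → bracket 25–74 mL/min.
50% of 800 mg = 400 mg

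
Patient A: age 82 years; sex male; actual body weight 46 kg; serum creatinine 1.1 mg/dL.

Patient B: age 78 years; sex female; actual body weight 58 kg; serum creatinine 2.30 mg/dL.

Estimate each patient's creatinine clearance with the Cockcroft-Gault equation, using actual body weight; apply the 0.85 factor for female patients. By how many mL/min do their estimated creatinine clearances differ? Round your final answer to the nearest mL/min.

Patient A: CrCl = (140 − 82) × 46 / (72 × 1.1) = 2668.0 / 79.20 ≈ 33.7 mL/min
Patient B: CrCl = (140 − 78) × 58 / (72 × 2.3) × 0.85 = 3596.0 / 165.60 × 0.85 ≈ 18.5 mL/min
|33.7 − 18.5| = 15.2 mL/min

15 mL/min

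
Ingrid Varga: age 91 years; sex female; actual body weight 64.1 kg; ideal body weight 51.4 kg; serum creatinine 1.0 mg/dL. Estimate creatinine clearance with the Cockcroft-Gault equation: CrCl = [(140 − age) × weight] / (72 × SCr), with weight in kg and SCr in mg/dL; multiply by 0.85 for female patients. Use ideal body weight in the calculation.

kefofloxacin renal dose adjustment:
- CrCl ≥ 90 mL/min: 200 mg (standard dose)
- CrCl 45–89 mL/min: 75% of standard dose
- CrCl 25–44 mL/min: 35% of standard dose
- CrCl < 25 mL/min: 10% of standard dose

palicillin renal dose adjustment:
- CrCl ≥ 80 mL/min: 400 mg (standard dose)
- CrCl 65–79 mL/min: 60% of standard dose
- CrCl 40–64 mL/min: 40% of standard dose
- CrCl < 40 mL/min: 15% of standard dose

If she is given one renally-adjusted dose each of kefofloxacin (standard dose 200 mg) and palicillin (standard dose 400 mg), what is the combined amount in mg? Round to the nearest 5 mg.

130 mg

CrCl = (140 − 91) × 51.4 / (72 × 1) × 0.85 = 2518.6 / 72.00 × 0.85 ≈ 29.7 mL/min
CrCl ≈ 30 mL/min.
kefofloxacin: 25–44 mL/min → 35% of 200 mg = 70 mg.
palicillin: < 40 mL/min → 15% of 400 mg = 60 mg.
Total = 70 + 60 = 130 mg.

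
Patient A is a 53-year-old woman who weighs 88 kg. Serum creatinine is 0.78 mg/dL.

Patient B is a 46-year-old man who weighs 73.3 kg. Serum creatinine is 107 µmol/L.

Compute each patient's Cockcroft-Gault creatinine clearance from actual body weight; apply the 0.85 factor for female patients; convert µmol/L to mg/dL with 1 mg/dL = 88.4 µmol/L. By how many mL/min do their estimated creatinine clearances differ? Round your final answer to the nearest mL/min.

37 mL/min

Patient A: CrCl = (140 − 53) × 88 / (72 × 0.78) × 0.85 = 7656.0 / 56.16 × 0.85 ≈ 115.9 mL/min
Patient B: SCr = 107 / 88.4 = 1.21 mg/dL
Patient B: CrCl = (140 − 46) × 73.3 / (72 × 1.21) = 6890.2 / 87.12 ≈ 79.1 mL/min
|115.9 − 79.1| = 36.8 mL/min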